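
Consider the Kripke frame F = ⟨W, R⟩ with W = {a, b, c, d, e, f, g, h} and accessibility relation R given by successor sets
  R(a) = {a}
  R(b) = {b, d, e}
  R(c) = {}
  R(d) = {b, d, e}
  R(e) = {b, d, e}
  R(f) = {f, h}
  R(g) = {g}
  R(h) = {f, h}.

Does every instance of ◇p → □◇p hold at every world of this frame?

Yes

Axiom 5 corresponds to the accessibility relation being Euclidean.
Euclidean: yes — any two successors of a common world are R-related.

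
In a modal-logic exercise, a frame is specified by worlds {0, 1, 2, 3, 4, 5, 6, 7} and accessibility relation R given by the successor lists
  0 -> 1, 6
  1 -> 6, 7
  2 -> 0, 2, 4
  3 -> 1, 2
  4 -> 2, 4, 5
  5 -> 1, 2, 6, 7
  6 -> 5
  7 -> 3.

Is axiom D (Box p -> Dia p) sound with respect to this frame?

Axiom D corresponds to the accessibility relation being serial.
Serial: yes — every world has a successor (e.g. 0 R 1).

Yes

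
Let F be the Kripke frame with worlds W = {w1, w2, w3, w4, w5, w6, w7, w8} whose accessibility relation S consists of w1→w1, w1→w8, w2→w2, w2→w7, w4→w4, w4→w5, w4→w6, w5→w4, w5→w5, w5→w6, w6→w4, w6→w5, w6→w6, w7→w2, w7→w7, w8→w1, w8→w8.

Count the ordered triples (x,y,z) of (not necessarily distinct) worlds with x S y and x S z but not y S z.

S is Euclidean; there are no such tuples.

0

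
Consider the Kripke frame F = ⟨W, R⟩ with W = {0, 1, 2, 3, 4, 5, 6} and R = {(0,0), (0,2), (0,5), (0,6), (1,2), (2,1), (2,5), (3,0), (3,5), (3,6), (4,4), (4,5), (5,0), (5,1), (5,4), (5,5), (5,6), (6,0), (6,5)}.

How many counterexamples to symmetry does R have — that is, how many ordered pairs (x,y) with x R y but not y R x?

Enumerating: (0,2), (2,5), (3,0), (3,5), (3,6), (5,1).

6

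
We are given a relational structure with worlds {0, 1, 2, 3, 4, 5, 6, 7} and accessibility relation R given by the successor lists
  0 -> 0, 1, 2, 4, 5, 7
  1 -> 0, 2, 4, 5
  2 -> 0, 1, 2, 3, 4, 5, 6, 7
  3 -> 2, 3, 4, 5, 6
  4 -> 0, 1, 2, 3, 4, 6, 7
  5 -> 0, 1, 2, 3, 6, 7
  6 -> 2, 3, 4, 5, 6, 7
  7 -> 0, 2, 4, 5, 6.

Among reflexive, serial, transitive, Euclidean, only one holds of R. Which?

serial

Reflexive: no — 1 is not related to itself.
Serial: yes — every world has a successor (e.g. 0 R 0).
Transitive: no — 0 R 2 and 2 R 3, but not 0 R 3.
Euclidean: no — 0 R 1 and 0 R 7, but not 1 R 7.
Only serial holds.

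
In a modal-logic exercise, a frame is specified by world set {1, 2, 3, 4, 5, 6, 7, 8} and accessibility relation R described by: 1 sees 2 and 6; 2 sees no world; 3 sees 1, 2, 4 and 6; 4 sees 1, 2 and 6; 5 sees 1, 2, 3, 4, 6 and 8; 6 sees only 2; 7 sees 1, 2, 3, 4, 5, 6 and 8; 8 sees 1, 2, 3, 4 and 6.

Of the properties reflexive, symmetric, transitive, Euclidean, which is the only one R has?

Reflexive: no — 1 is not related to itself.
Symmetric: no — 1 R 2 but not 2 R 1.
Transitive: yes — every two-step R-path is closed by a direct edge.
Euclidean: no — 1 R 2 and 1 R 6, but not 2 R 6.
Only transitive holds.

transitive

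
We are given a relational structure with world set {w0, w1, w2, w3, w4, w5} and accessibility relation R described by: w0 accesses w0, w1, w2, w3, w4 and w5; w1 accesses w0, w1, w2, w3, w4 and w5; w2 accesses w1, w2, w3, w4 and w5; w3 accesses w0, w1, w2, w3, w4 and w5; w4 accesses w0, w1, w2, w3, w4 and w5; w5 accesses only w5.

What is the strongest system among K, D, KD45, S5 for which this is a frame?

Serial (axiom D): yes — every world has a successor (e.g. w0 R w0).
Euclidean (axiom 5): no — w0 R w5 and w0 R w1, but not w5 R w1.
Transitive (axiom 4): no — w2 R w1 and w1 R w0, but not w2 R w0.
Reflexive (axiom T): yes — every world is R-related to itself.
So F validates K, D; KD45 would additionally require R to be Euclidean and transitive. The strongest is D.

D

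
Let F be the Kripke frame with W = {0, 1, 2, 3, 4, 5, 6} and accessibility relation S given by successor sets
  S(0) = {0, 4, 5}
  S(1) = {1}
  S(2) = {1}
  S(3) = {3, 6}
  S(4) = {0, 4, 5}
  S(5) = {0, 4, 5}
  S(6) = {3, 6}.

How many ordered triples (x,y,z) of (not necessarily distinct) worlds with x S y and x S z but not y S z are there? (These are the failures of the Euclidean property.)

S is Euclidean; there are no such tuples.

0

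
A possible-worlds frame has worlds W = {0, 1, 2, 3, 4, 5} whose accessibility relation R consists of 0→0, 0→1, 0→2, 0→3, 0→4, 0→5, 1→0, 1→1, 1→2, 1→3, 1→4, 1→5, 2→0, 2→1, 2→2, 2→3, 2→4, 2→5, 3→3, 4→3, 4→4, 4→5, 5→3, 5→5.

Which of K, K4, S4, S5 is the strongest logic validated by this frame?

S4

Transitive (axiom 4): yes — every two-step R-path is closed by a direct edge.
Reflexive (axiom T): yes — every world is R-related to itself.
Euclidean (axiom 5): no — 0 R 3 and 0 R 1, but not 3 R 1.
So F validates K, K4, S4; S5 would additionally require R to be Euclidean. The strongest is S4.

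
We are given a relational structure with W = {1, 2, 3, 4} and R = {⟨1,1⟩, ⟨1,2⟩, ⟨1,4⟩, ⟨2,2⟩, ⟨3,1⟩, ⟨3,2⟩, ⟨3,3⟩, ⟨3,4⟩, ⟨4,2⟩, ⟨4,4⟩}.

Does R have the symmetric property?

Symmetric: no — 1 R 2 but not 2 R 1.

No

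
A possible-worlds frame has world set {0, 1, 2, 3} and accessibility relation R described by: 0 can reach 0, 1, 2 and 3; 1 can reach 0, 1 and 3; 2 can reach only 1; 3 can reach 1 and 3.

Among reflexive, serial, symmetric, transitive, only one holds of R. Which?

Reflexive: no — 2 is not related to itself.
Serial: yes — every world has a successor (e.g. 0 R 0).
Symmetric: no — 0 R 2 but not 2 R 0.
Transitive: no — 1 R 0 and 0 R 2, but not 1 R 2.
Only serial holds.

serial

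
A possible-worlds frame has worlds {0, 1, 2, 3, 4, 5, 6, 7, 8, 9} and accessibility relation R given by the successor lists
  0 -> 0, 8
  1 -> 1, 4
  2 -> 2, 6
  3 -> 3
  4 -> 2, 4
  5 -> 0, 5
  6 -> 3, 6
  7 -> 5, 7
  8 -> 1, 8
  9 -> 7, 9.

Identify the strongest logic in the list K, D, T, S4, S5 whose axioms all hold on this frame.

Serial (axiom D): yes — every world has a successor (e.g. 0 R 0).
Reflexive (axiom T): yes — every world is R-related to itself.
Transitive (axiom 4): no — 0 R 8 and 8 R 1, but not 0 R 1.
Euclidean (axiom 5): no — 0 R 8 and 0 R 0, but not 8 R 0.
So F validates K, D, T; S4 would additionally require R to be transitive. The strongest is T.

T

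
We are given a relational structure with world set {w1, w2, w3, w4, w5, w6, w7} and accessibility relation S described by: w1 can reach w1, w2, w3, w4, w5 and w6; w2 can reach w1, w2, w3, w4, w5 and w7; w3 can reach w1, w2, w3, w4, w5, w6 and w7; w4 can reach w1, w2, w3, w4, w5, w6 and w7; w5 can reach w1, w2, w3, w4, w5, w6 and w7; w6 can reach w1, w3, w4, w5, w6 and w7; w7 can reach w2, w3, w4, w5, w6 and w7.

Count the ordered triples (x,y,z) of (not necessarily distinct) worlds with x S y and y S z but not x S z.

Enumerating: (w1,w2,w7), (w1,w3,w7), (w1,w4,w7), (w1,w5,w7), (w1,w6,w7), (w2,w1,w6), (w2,w3,w6), (w2,w4,w6), (w2,w5,w6), (w2,w7,w6), (w6,w1,w2), (w6,w3,w2), … and 8 more.
Total: 20.

20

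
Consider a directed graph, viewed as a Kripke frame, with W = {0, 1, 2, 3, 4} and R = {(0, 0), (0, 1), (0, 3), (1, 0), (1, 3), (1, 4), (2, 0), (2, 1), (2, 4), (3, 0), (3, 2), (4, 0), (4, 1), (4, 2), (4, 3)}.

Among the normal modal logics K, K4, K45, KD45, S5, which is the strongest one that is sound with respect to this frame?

Transitive (axiom 4): no — 0 R 1 and 1 R 4, but not 0 R 4.
Euclidean (axiom 5): no — 0 R 3 and 0 R 1, but not 3 R 1.
Serial (axiom D): yes — every world has a successor (e.g. 0 R 0).
Reflexive (axiom T): no — 1 is not related to itself.
So F validates K; K4 would additionally require R to be transitive. The strongest is K.

K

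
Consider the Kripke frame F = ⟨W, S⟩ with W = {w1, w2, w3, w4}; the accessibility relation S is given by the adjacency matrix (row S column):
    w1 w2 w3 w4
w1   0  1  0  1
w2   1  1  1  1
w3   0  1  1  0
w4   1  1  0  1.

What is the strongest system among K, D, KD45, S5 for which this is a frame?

Serial (axiom D): yes — every world has a successor (e.g. w1 S w2).
Euclidean (axiom 5): no — w2 S w1 and w2 S w3, but not w1 S w3.
Transitive (axiom 4): no — w1 S w2 and w2 S w3, but not w1 S w3.
Reflexive (axiom T): no — w1 is not related to itself.
So F validates K, D; KD45 would additionally require S to be Euclidean and transitive. The strongest is D.

D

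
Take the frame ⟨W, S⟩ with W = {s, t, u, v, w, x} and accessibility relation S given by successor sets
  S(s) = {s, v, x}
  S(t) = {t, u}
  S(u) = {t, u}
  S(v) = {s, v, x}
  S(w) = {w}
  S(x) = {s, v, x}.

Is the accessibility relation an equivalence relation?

Reflexive: yes — every world is S-related to itself.
Symmetric: yes — every pair in S has its reverse in S.
Transitive: yes — every two-step S-path is closed by a direct edge.
So S is an equivalence relation.

Yes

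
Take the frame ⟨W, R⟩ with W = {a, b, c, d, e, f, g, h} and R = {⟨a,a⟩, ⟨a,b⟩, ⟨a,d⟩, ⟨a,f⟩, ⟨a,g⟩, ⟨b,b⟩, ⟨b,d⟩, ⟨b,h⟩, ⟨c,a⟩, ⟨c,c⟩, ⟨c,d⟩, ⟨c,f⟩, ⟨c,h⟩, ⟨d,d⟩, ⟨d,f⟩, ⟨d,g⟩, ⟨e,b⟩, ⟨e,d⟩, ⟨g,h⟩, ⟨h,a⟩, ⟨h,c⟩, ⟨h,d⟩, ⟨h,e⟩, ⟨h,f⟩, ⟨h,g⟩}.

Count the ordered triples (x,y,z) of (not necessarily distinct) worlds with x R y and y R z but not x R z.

28

Enumerating: (a,b,h), (a,g,h), (b,d,f), (b,d,g), (b,h,a), (b,h,c), (b,h,e), (b,h,f), (b,h,g), (c,a,b), (c,a,g), (c,d,g), … and 16 more.
Total: 28.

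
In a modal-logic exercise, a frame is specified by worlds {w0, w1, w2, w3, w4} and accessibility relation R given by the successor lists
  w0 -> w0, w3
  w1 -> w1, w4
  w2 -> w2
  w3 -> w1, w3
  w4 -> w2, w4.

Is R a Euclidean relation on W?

Euclidean: no — w0 R w3 and w0 R w0, but not w3 R w0.

No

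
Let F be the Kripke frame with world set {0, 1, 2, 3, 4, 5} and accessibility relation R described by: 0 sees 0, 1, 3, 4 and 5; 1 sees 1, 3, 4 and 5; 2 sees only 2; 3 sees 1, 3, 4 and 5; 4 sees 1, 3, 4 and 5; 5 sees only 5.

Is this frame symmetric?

Symmetric: no — 0 R 1 but not 1 R 0.

No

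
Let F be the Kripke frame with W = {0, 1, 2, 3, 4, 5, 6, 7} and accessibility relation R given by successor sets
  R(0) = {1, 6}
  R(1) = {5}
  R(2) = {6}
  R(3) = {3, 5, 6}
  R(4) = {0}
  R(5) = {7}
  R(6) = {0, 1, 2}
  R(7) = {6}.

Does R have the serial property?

Serial: yes — every world has a successor (e.g. 0 R 1).

Yes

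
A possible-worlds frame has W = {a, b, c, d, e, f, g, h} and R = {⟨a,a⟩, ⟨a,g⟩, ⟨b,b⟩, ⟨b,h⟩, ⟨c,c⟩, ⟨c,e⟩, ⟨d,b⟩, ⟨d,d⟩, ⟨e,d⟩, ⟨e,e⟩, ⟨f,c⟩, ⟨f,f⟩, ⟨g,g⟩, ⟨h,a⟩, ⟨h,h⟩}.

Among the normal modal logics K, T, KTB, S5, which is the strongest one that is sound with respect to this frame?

Reflexive (axiom T): yes — every world is R-related to itself.
Symmetric (axiom B): no — a R g but not g R a.
Euclidean (axiom 5): no — a R g and a R a, but not g R a.
So F validates K, T; KTB would additionally require R to be symmetric. The strongest is T.

T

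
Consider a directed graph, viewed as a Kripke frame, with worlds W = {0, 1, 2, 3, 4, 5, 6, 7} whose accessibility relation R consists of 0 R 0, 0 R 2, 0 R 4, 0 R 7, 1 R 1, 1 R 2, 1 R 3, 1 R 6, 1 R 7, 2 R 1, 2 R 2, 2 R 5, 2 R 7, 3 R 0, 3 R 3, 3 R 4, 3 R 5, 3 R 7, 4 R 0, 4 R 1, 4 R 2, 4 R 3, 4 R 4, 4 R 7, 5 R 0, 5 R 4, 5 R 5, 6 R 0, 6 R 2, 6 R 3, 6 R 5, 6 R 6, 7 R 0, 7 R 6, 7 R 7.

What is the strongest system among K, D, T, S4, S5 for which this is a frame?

T

Serial (axiom D): yes — every world has a successor (e.g. 0 R 0).
Reflexive (axiom T): yes — every world is R-related to itself.
Transitive (axiom 4): no — 0 R 2 and 2 R 1, but not 0 R 1.
Euclidean (axiom 5): no — 0 R 2 and 0 R 4, but not 2 R 4.
So F validates K, D, T; S4 would additionally require R to be transitive. The strongest is T.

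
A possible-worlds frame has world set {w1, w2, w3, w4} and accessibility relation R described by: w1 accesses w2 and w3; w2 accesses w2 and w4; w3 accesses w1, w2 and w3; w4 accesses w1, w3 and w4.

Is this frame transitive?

Transitive: no — w1 R w2 and w2 R w4, but not w1 R w4.

No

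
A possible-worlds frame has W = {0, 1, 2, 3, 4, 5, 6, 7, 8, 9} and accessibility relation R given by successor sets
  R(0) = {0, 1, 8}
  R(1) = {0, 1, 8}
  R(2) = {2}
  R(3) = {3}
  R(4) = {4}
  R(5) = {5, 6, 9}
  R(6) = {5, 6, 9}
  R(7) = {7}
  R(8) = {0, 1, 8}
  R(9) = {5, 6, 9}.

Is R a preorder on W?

Reflexive: yes — every world is R-related to itself.
Transitive: yes — every two-step R-path is closed by a direct edge.
So R is a preorder.

Yes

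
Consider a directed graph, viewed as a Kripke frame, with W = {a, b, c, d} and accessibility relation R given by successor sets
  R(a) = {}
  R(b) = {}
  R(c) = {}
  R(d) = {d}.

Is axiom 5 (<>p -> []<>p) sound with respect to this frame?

Yes

Axiom 5 corresponds to the accessibility relation being Euclidean.
Euclidean: yes — any two successors of a common world are R-related.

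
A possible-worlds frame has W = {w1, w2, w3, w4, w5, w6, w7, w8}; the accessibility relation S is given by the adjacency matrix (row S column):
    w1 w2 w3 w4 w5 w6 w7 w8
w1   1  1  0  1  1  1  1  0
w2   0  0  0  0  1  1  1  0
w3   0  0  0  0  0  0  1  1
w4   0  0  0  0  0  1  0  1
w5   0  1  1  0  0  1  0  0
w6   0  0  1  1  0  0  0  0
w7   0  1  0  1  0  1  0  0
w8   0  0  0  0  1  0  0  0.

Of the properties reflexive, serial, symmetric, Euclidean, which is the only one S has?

Reflexive: no — w2 is not related to itself.
Serial: yes — every world has a successor (e.g. w1 S w1).
Symmetric: no — w1 S w2 but not w2 S w1.
Euclidean: no — w1 S w2 and w1 S w4, but not w2 S w4.
Only serial holds.

serial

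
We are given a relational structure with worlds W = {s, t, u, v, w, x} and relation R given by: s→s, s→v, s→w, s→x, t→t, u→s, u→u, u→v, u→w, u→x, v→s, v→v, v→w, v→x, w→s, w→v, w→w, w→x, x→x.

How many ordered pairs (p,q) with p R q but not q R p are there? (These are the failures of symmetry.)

Enumerating: (s,x), (u,s), (u,v), (u,w), (u,x), (v,x), (w,x).

7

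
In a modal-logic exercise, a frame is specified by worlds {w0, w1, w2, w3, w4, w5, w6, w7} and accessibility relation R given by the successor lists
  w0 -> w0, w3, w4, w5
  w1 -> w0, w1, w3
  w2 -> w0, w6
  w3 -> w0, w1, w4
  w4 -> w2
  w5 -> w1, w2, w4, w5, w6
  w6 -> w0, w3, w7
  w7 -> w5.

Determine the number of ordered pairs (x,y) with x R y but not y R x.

Enumerating: (w0,w4), (w0,w5), (w1,w0), (w2,w0), (w2,w6), (w3,w4), (w4,w2), (w5,w1), (w5,w2), (w5,w4), (w5,w6), (w6,w0), (w6,w3), (w6,w7), (w7,w5).

15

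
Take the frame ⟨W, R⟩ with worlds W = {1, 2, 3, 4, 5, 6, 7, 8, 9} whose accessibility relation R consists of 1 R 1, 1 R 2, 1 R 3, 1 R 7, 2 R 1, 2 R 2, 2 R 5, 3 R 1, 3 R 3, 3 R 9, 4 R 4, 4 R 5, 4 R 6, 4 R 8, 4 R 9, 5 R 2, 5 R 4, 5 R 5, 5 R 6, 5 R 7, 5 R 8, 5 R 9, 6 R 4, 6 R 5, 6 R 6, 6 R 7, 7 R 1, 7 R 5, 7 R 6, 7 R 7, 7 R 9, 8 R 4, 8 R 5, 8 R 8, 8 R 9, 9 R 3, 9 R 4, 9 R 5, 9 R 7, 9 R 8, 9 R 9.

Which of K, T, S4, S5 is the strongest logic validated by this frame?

T

Reflexive (axiom T): yes — every world is R-related to itself.
Transitive (axiom 4): no — 1 R 2 and 2 R 5, but not 1 R 5.
Euclidean (axiom 5): no — 1 R 2 and 1 R 3, but not 2 R 3.
So F validates K, T; S4 would additionally require R to be transitive. The strongest is T.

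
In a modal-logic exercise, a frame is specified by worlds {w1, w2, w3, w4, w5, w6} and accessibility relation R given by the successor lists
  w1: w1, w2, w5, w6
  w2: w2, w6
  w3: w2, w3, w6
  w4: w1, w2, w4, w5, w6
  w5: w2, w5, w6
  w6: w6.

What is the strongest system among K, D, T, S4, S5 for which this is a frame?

Serial (axiom D): yes — every world has a successor (e.g. w1 R w1).
Reflexive (axiom T): yes — every world is R-related to itself.
Transitive (axiom 4): yes — every two-step R-path is closed by a direct edge.
Euclidean (axiom 5): no — w1 R w2 and w1 R w5, but not w2 R w5.
So F validates K, D, T, S4; S5 would additionally require R to be Euclidean. The strongest is S4.

S4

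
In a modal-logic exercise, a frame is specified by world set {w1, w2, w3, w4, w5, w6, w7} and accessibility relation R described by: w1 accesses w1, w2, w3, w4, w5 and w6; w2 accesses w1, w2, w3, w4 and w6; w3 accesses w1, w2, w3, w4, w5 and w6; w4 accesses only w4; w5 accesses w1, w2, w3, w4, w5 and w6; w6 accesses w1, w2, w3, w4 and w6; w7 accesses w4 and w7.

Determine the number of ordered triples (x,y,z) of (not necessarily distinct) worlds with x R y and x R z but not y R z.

30

Enumerating: (w1,w2,w5), (w1,w4,w1), (w1,w4,w2), (w1,w4,w3), (w1,w4,w5), (w1,w4,w6), (w1,w6,w5), (w2,w4,w1), (w2,w4,w2), (w2,w4,w3), (w2,w4,w6), (w3,w2,w5), … and 18 more.
Total: 30.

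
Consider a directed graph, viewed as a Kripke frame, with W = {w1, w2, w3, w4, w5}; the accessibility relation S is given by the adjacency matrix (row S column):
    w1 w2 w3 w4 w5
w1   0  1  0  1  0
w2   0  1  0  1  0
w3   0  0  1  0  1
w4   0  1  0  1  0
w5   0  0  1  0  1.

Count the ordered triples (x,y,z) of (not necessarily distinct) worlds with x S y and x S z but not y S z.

S is Euclidean; there are no such tuples.

0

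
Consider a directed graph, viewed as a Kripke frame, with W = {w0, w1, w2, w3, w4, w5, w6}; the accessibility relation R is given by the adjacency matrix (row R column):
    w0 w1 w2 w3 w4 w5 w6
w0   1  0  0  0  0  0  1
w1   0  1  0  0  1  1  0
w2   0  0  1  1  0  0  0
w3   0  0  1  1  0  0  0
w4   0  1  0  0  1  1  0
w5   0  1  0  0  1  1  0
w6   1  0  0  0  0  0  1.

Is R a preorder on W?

Reflexive: yes — every world is R-related to itself.
Transitive: yes — every two-step R-path is closed by a direct edge.
So R is a preorder.

Yes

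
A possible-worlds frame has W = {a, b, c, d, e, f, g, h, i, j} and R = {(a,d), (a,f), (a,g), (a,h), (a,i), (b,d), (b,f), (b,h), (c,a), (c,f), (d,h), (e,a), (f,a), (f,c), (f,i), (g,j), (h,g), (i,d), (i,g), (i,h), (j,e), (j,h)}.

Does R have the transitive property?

No

Transitive: no — a R f and f R c, but not a R c.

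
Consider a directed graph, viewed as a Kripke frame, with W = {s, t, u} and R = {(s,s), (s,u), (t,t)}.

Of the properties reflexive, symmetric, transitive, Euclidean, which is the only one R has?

Reflexive: no — u is not related to itself.
Symmetric: no — s R u but not u R s.
Transitive: yes — every two-step R-path is closed by a direct edge.
Euclidean: no — s R u and s R s, but not u R s.
Only transitive holds.

transitive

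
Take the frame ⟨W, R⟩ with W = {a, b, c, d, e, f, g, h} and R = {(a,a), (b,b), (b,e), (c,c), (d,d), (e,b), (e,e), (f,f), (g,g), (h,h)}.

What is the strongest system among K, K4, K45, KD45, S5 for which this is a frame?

S5

Transitive (axiom 4): yes — every two-step R-path is closed by a direct edge.
Euclidean (axiom 5): yes — any two successors of a common world are R-related.
Serial (axiom D): yes — every world has a successor (e.g. a R a).
Reflexive (axiom T): yes — every world is R-related to itself.
So F validates K, K4, K45, KD45, S5. The strongest is S5.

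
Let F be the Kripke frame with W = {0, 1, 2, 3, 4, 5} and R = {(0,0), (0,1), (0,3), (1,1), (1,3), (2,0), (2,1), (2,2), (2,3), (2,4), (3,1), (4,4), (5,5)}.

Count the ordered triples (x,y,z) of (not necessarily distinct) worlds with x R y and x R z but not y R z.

Enumerating: (0,1,0), (0,3,0), (0,3,3), (1,3,3), (2,0,2), (2,0,4), (2,1,0), (2,1,2), (2,1,4), (2,3,0), (2,3,2), (2,3,3), (2,3,4), (2,4,0), (2,4,1), (2,4,2), (2,4,3).

17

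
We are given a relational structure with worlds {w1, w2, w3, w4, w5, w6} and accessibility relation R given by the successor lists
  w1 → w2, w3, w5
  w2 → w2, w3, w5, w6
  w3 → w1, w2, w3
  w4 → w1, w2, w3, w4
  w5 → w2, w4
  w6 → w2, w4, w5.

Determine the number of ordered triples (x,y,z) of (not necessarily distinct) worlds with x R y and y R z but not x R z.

21

Enumerating: (w1,w2,w6), (w1,w3,w1), (w1,w5,w4), (w2,w3,w1), (w2,w5,w4), (w2,w6,w4), (w3,w1,w5), (w3,w2,w5), (w3,w2,w6), (w4,w1,w5), (w4,w2,w5), (w4,w2,w6), … and 9 more.
Total: 21.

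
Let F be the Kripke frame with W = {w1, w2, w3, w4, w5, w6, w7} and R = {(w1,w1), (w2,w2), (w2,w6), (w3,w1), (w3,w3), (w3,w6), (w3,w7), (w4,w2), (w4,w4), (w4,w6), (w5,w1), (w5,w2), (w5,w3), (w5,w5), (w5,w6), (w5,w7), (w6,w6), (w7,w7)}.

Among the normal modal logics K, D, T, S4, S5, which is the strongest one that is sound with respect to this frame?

Serial (axiom D): yes — every world has a successor (e.g. w1 R w1).
Reflexive (axiom T): yes — every world is R-related to itself.
Transitive (axiom 4): yes — every two-step R-path is closed by a direct edge.
Euclidean (axiom 5): no — w3 R w1 and w3 R w6, but not w1 R w6.
So F validates K, D, T, S4; S5 would additionally require R to be Euclidean. The strongest is S4.

S4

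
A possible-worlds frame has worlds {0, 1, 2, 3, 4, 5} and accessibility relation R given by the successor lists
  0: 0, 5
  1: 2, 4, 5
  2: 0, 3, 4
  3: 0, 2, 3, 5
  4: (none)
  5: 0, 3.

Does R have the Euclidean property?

No

Euclidean: no — 1 R 2 and 1 R 5, but not 2 R 5.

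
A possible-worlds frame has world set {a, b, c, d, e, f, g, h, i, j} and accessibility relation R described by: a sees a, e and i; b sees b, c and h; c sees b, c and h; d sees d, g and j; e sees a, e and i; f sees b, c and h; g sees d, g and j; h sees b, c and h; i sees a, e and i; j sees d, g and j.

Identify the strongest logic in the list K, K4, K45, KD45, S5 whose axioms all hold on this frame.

KD45

Transitive (axiom 4): yes — every two-step R-path is closed by a direct edge.
Euclidean (axiom 5): yes — any two successors of a common world are R-related.
Serial (axiom D): yes — every world has a successor (e.g. a R a).
Reflexive (axiom T): no — f is not related to itself.
So F validates K, K4, K45, KD45; S5 would additionally require R to be reflexive. The strongest is KD45.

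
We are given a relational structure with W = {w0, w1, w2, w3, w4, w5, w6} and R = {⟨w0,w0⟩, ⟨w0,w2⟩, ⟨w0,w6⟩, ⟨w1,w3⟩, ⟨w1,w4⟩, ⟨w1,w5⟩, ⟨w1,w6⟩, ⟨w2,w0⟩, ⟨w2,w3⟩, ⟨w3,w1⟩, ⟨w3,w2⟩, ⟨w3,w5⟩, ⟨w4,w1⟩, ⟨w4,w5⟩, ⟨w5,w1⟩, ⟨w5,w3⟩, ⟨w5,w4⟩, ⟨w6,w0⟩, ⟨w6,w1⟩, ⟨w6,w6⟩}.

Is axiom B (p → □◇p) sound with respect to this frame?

Axiom B corresponds to the accessibility relation being symmetric.
Symmetric: yes — every pair in R has its reverse in R.

Yes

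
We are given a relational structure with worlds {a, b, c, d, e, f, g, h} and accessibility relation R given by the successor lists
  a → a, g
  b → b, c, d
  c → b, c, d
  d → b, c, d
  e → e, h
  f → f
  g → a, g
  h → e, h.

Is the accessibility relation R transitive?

Yes

Transitive: yes — every two-step R-path is closed by a direct edge.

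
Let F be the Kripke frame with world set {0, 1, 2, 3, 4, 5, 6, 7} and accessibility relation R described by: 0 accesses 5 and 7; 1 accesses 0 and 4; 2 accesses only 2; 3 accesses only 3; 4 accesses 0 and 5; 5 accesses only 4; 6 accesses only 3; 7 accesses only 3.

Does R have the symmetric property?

Symmetric: no — 0 R 5 but not 5 R 0.

No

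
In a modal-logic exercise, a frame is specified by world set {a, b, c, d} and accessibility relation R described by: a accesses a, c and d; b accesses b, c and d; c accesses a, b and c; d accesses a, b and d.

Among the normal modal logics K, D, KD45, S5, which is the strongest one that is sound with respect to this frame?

Serial (axiom D): yes — every world has a successor (e.g. a R a).
Euclidean (axiom 5): no — a R c and a R d, but not c R d.
Transitive (axiom 4): no — a R c and c R b, but not a R b.
Reflexive (axiom T): yes — every world is R-related to itself.
So F validates K, D; KD45 would additionally require R to be Euclidean and transitive. The strongest is D.

D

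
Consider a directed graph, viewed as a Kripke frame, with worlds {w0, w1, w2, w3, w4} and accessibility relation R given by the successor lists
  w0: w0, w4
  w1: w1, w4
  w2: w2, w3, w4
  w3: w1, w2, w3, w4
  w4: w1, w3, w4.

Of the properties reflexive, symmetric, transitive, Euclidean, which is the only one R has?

Reflexive: yes — every world is R-related to itself.
Symmetric: no — w0 R w4 but not w4 R w0.
Transitive: no — w0 R w4 and w4 R w1, but not w0 R w1.
Euclidean: no — w3 R w1 and w3 R w2, but not w1 R w2.
Only reflexive holds.

reflexive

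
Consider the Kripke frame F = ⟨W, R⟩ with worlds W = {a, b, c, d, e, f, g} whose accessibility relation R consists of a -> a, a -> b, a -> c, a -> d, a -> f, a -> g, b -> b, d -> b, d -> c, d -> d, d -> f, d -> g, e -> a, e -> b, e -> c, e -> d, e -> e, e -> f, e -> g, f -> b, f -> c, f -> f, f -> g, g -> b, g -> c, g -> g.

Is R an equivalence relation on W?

Reflexive: no — c is not related to itself.
Symmetric: no — a R b but not b R a.
Transitive: yes — every two-step R-path is closed by a direct edge.
So R is not an equivalence relation.

No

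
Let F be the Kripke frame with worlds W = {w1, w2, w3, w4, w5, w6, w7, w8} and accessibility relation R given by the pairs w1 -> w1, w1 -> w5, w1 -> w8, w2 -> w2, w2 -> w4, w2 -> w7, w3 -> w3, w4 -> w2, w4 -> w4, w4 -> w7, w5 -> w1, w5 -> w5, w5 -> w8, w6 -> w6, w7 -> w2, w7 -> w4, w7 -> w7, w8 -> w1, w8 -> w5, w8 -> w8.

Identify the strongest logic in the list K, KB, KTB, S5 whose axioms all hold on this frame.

Symmetric (axiom B): yes — every pair in R has its reverse in R.
Reflexive (axiom T): yes — every world is R-related to itself.
Euclidean (axiom 5): yes — any two successors of a common world are R-related.
So F validates K, KB, KTB, S5. The strongest is S5.

S5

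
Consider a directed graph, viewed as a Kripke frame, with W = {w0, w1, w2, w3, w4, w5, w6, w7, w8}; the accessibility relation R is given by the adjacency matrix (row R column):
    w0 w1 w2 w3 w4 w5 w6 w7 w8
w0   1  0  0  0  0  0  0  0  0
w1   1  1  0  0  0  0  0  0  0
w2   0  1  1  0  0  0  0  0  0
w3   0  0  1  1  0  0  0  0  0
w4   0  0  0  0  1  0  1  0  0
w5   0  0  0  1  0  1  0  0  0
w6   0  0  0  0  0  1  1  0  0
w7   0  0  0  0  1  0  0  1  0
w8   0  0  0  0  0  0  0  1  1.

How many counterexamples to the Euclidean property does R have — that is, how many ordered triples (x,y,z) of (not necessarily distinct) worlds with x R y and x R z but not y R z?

Enumerating: (w1,w0,w1), (w2,w1,w2), (w3,w2,w3), (w4,w6,w4), (w5,w3,w5), (w6,w5,w6), (w7,w4,w7), (w8,w7,w8).

8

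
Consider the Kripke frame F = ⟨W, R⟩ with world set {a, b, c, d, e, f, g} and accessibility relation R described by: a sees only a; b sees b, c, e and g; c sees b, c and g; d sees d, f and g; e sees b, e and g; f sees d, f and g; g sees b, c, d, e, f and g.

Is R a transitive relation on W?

Transitive: no — b R g and g R d, but not b R d.

No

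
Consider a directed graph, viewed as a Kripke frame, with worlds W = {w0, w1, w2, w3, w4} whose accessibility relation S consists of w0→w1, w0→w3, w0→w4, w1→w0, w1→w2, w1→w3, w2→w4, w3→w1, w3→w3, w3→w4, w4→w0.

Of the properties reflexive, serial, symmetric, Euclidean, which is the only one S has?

Reflexive: no — w0 is not related to itself.
Serial: yes — every world has a successor (e.g. w0 S w1).
Symmetric: no — w0 S w3 but not w3 S w0.
Euclidean: no — w0 S w1 and w0 S w4, but not w1 S w4.
Only serial holds.

serial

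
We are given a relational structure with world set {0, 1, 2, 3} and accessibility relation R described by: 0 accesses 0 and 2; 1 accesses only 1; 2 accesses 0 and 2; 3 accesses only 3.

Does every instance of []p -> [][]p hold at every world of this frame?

Yes

By correspondence theory, 4 is valid on a frame iff R is transitive.
Transitive: yes — every two-step R-path is closed by a direct edge.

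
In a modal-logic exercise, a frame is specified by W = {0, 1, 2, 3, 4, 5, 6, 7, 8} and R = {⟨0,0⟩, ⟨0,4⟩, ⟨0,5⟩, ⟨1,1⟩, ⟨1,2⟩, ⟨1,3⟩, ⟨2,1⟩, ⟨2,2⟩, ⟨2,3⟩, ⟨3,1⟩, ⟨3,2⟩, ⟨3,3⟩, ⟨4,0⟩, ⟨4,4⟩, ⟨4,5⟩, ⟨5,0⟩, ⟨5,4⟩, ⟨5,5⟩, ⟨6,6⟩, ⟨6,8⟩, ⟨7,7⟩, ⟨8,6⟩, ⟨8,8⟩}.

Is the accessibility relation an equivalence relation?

Yes

Reflexive: yes — every world is R-related to itself.
Symmetric: yes — every pair in R has its reverse in R.
Transitive: yes — every two-step R-path is closed by a direct edge.
So R is an equivalence relation.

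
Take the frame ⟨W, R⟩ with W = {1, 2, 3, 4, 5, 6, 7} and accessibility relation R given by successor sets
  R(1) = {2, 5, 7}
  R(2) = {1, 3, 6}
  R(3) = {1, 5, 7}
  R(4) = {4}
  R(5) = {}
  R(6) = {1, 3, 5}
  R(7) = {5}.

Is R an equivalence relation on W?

No

Reflexive: no — 1 is not related to itself.
Symmetric: no — 1 R 5 but not 5 R 1.
Transitive: no — 1 R 2 and 2 R 3, but not 1 R 3.
So R is not an equivalence relation.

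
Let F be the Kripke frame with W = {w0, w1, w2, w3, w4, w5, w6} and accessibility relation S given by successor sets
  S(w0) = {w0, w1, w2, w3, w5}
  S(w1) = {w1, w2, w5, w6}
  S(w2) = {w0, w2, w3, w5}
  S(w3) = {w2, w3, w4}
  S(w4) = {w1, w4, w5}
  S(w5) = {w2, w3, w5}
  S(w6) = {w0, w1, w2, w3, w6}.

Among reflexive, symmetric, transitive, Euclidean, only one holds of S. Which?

reflexive

Reflexive: yes — every world is S-related to itself.
Symmetric: no — w0 S w1 but not w1 S w0.
Transitive: no — w0 S w1 and w1 S w6, but not w0 S w6.
Euclidean: no — w0 S w1 and w0 S w3, but not w1 S w3.
Only reflexive holds.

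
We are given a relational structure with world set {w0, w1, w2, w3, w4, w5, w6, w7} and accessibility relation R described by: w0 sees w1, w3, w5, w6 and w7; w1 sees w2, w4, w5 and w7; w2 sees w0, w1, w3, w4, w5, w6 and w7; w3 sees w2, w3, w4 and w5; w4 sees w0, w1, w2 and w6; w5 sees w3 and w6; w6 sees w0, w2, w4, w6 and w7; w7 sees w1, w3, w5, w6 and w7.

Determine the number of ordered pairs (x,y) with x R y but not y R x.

Enumerating: (w0,w1), (w0,w3), (w0,w5), (w0,w7), (w1,w5), (w2,w0), (w2,w5), (w2,w7), (w3,w4), (w4,w0), (w5,w6), (w7,w3), (w7,w5).

13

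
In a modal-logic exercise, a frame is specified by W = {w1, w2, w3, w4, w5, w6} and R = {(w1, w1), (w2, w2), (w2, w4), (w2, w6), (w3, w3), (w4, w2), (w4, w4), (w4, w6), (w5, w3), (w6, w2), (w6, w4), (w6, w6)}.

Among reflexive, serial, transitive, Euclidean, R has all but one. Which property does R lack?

reflexive

Reflexive: no — w5 is not related to itself.
Serial: yes — every world has a successor (e.g. w1 R w1).
Transitive: yes — every two-step R-path is closed by a direct edge.
Euclidean: yes — any two successors of a common world are R-related.
Only reflexive fails.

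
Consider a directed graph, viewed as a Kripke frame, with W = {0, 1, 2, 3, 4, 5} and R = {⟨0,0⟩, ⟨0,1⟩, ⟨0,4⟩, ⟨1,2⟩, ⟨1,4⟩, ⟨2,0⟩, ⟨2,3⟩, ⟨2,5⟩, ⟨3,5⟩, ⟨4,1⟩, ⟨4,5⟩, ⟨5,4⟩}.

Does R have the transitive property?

No

Transitive: no — 0 R 1 and 1 R 2, but not 0 R 2.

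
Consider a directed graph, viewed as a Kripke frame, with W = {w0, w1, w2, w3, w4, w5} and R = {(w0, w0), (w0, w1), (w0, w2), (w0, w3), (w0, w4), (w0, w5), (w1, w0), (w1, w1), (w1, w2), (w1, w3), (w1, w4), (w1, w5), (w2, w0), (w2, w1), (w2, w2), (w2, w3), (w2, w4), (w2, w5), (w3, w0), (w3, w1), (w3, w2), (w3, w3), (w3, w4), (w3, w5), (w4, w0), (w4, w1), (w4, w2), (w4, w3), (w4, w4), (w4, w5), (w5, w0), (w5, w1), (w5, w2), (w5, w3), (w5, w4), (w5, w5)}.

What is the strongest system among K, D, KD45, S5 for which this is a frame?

S5

Serial (axiom D): yes — every world has a successor (e.g. w0 R w0).
Euclidean (axiom 5): yes — any two successors of a common world are R-related.
Transitive (axiom 4): yes — every two-step R-path is closed by a direct edge.
Reflexive (axiom T): yes — every world is R-related to itself.
So F validates K, D, KD45, S5. The strongest is S5.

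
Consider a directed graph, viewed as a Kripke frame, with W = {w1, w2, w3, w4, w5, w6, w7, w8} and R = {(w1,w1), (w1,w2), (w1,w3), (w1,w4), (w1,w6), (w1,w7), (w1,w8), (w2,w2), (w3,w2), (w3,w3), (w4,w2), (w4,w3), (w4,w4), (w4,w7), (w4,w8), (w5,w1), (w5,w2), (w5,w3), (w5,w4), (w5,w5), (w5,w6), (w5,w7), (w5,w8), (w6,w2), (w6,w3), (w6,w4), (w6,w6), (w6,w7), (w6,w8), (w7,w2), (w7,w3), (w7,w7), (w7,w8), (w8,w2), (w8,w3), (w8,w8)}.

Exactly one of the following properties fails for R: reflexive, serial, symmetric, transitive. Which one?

Reflexive: yes — every world is R-related to itself.
Serial: yes — every world has a successor (e.g. w1 R w1).
Symmetric: no — w1 R w2 but not w2 R w1.
Transitive: yes — every two-step R-path is closed by a direct edge.
Only symmetric fails.

symmetric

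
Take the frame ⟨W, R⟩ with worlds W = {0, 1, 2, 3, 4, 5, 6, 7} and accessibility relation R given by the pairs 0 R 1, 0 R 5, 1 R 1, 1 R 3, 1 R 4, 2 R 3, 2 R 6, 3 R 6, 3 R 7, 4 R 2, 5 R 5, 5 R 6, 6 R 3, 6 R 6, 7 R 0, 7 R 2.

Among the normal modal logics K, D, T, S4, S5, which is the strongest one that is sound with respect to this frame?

D

Serial (axiom D): yes — every world has a successor (e.g. 0 R 1).
Reflexive (axiom T): no — 0 is not related to itself.
Transitive (axiom 4): no — 0 R 1 and 1 R 3, but not 0 R 3.
Euclidean (axiom 5): no — 0 R 1 and 0 R 5, but not 1 R 5.
So F validates K, D; T would additionally require R to be reflexive. The strongest is D.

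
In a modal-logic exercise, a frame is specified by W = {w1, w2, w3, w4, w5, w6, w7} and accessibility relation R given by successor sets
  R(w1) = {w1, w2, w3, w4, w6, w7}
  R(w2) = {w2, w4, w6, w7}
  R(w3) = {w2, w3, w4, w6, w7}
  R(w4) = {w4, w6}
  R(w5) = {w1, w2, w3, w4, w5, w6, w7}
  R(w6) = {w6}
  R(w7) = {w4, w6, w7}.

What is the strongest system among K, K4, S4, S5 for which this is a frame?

Transitive (axiom 4): yes — every two-step R-path is closed by a direct edge.
Reflexive (axiom T): yes — every world is R-related to itself.
Euclidean (axiom 5): no — w1 R w2 and w1 R w3, but not w2 R w3.
So F validates K, K4, S4; S5 would additionally require R to be Euclidean. The strongest is S4.

S4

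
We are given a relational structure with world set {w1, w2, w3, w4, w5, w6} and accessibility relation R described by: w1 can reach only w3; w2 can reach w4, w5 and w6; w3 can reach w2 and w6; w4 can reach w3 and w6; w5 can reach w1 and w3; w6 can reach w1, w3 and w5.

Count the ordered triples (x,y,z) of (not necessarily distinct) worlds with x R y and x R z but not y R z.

22

Enumerating: (w1,w3,w3), (w2,w4,w4), (w2,w4,w5), (w2,w5,w4), (w2,w5,w5), (w2,w5,w6), (w2,w6,w4), (w2,w6,w6), (w3,w2,w2), (w3,w6,w2), (w3,w6,w6), (w4,w3,w3), … and 10 more.
Total: 22.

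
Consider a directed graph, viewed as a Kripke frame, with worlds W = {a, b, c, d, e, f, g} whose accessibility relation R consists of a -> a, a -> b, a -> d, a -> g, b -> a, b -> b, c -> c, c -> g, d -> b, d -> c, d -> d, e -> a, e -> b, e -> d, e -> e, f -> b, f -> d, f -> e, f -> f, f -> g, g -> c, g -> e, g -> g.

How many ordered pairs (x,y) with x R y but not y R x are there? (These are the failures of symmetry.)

Enumerating: (a,d), (a,g), (d,b), (d,c), (e,a), (e,b), (e,d), (f,b), (f,d), (f,e), (f,g), (g,e).

12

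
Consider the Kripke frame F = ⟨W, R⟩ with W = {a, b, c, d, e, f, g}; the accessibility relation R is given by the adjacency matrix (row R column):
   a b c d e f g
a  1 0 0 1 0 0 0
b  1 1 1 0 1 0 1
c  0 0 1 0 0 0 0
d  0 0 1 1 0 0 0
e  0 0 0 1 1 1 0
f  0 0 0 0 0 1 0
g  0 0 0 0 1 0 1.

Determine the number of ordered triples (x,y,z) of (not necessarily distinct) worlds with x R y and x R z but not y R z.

Enumerating: (a,d,a), (b,a,b), (b,a,c), (b,a,e), (b,a,g), (b,c,a), (b,c,b), (b,c,e), (b,c,g), (b,e,a), (b,e,b), (b,e,c), … and 10 more.
Total: 22.

22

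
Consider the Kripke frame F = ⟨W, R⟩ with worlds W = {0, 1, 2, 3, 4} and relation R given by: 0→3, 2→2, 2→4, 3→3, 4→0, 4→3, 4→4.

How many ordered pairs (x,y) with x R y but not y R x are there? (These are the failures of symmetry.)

4

Enumerating: (0,3), (2,4), (4,0), (4,3).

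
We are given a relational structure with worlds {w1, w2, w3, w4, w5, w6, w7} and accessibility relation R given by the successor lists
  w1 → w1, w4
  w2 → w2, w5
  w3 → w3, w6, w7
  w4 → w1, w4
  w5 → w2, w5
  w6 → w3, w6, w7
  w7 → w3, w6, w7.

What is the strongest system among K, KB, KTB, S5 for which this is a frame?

S5

Symmetric (axiom B): yes — every pair in R has its reverse in R.
Reflexive (axiom T): yes — every world is R-related to itself.
Euclidean (axiom 5): yes — any two successors of a common world are R-related.
So F validates K, KB, KTB, S5. The strongest is S5.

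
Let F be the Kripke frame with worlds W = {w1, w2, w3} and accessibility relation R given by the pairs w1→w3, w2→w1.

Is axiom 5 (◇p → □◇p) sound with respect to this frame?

The schema 5 characterises exactly the Euclidean frames.
Euclidean: no — w1 R w3 and w1 R w3, but not w3 R w3.

No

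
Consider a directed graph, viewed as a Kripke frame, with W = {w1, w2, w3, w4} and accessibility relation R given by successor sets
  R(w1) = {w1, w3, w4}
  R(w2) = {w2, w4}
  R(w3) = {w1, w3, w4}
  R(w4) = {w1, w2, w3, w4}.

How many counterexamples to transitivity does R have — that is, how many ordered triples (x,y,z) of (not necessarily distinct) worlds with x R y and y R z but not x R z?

Enumerating: (w1,w4,w2), (w2,w4,w1), (w2,w4,w3), (w3,w4,w2).

4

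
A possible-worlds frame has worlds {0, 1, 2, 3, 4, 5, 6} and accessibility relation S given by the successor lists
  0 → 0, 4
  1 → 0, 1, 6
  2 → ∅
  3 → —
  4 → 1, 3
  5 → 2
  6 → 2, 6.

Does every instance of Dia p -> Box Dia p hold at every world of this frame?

No

By correspondence theory, 5 is valid on a frame iff S is Euclidean.
Euclidean: no — 1 S 0 and 1 S 6, but not 0 S 6.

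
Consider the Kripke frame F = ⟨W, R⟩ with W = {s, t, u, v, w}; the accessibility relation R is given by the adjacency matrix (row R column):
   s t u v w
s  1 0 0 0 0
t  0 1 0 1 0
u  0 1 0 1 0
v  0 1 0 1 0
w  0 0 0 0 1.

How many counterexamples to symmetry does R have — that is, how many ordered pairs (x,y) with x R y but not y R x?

Enumerating: (u,t), (u,v).

2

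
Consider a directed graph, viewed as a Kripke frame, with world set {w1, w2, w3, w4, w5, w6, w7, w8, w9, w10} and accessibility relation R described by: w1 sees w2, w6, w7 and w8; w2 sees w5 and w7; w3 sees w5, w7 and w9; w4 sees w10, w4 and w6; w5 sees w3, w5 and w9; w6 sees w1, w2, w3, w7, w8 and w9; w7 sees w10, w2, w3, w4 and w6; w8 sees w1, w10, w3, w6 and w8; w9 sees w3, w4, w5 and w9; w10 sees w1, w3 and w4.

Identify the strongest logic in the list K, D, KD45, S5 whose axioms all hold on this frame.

D

Serial (axiom D): yes — every world has a successor (e.g. w1 R w2).
Euclidean (axiom 5): no — w1 R w2 and w1 R w6, but not w2 R w6.
Transitive (axiom 4): no — w1 R w2 and w2 R w5, but not w1 R w5.
Reflexive (axiom T): no — w1 is not related to itself.
So F validates K, D; KD45 would additionally require R to be Euclidean and transitive. The strongest is D.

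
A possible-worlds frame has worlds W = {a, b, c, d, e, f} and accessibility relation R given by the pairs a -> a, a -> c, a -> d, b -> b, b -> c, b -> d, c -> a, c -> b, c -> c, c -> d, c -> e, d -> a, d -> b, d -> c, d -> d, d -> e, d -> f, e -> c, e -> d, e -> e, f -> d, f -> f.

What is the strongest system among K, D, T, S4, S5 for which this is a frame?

Serial (axiom D): yes — every world has a successor (e.g. a R a).
Reflexive (axiom T): yes — every world is R-related to itself.
Transitive (axiom 4): no — a R c and c R b, but not a R b.
Euclidean (axiom 5): no — c R a and c R b, but not a R b.
So F validates K, D, T; S4 would additionally require R to be transitive. The strongest is T.

T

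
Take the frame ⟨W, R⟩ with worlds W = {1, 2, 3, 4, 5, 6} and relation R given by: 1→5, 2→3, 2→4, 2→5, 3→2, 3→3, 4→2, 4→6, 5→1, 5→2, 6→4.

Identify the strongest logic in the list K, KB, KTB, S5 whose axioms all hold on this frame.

Symmetric (axiom B): yes — every pair in R has its reverse in R.
Reflexive (axiom T): no — 1 is not related to itself.
Euclidean (axiom 5): no — 2 R 3 and 2 R 4, but not 3 R 4.
So F validates K, KB; KTB would additionally require R to be reflexive. The strongest is KB.

KB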